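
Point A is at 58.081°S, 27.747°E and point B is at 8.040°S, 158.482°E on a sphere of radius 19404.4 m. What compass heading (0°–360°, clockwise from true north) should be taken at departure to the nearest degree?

With φ₁ = -1.0137, φ₂ = -0.1403, Δλ = 2.2818 rad, the forward-azimuth formula gives
θ = atan2( sin Δλ cos φ₂ , cos φ₁ sin φ₂ − sin φ₁ cos φ₂ cos Δλ ) = atan2(0.7503, -0.6224) = 129.68°.
So the initial bearing is 130°.

130°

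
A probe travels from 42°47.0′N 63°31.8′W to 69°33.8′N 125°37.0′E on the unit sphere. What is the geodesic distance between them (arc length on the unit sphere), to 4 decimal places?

1.1772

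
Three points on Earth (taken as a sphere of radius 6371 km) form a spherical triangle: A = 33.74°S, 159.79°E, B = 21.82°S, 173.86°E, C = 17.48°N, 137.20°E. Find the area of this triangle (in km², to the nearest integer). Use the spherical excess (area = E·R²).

6149947 km²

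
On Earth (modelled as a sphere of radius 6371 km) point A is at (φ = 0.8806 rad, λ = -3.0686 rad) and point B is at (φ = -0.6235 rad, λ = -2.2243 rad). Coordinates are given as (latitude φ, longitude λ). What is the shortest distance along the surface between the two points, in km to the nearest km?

10690 km

Let φ₁ = 0.8806 rad, φ₂ = -0.6235 rad, and Δλ = 0.8443 rad.
Haversine: a = sin²(Δφ/2) + cos φ₁ cos φ₂ sin²(Δλ/2) = 0.4667 + (0.6367)(0.8118)(0.1679) = 0.55345.
Central angle c = 2·arcsin(√a) = 1.67790 rad.
Distance = R·c = 6371 × 1.6779 ≈ 10690 km.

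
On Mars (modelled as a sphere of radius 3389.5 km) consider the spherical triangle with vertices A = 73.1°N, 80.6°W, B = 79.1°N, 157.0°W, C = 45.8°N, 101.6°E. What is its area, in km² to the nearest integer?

1137770 km²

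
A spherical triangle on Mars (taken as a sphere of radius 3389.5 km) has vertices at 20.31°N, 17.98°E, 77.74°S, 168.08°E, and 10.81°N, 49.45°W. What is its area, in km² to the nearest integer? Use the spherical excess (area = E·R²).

Side lengths (central angles): a = 1.9270, b = 1.1388, c = 2.1081 rad; semiperimeter s = 2.5869.
By l'Huilier's theorem, tan(E/4) = √[tan(s/2) tan((s−a)/2) tan((s−b)/2) tan((s−c)/2)], giving spherical excess E = 1.8853 rad.
Area = E·R² = 1.8853 × (3389.5)² ≈ 21659710 km².

21659710 km²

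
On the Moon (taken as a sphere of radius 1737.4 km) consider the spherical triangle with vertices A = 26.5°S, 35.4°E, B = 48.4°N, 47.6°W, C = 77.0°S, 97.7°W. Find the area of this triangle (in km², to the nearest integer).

Side lengths (central angles): a = 2.2560, b = 1.2690, c = 1.8351 rad; semiperimeter s = 2.6801.
By l'Huilier's theorem, tan(E/4) = √[tan(s/2) tan((s−a)/2) tan((s−b)/2) tan((s−c)/2)], giving spherical excess E = 2.1390 rad.
Area = E·R² = 2.1390 × (1737.4)² ≈ 6456803 km².

6456803 km²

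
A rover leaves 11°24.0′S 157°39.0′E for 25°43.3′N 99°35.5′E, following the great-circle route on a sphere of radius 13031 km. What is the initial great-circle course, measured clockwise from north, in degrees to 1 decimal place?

304.2°

Δλ = -58.058° = -1.0133 rad.
y = sin Δλ · cos φ₂ = (-0.8486)(0.9009) = -0.7645
x = cos φ₁ sin φ₂ − sin φ₁ cos φ₂ cos Δλ = (0.9803)(0.4340) − (-0.1977)(0.9009)(0.5291) = 0.5196
θ = atan2(y, x) = -55.80°; adding 360° gives 304.2°.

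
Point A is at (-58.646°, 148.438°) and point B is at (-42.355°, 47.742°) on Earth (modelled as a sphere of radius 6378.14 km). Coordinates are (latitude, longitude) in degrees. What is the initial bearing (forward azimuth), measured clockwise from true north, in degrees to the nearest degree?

237°

Δλ = -100.696° = -1.7575 rad.
y = sin Δλ · cos φ₂ = (-0.9826)(0.7390) = -0.7261
x = cos φ₁ sin φ₂ − sin φ₁ cos φ₂ cos Δλ = (0.5203)(-0.6737) − (-0.8540)(0.7390)(-0.1856) = -0.4677
θ = atan2(y, x) = -122.78°; adding 360° gives 237°.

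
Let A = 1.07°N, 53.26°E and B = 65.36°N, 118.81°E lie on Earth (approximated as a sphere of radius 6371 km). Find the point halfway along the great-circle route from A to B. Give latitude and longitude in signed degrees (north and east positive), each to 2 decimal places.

The central angle between A and B is δ = 1.3801 rad.
With f = 0.5, the slerp weights are sin((1−f)δ)/sin δ = 0.6483 and sin(fδ)/sin δ = 0.6483.
Weighted sum of the unit vectors: (0.6483)·(0.5981,0.8012,0.0187) + (0.6483)·(-0.2009,0.3653,0.9089) = (0.2575, 0.7563, 0.6014).
Converting back: φ = atan2(z, √(x²+y²)) = 36.97°, λ = atan2(y, x) = 71.20°.

36.97°, 71.20°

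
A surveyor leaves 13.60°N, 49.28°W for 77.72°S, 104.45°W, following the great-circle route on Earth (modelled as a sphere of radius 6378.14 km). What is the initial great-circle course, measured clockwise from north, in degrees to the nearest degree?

Δλ = -55.170° = -0.9629 rad.
y = sin Δλ · cos φ₂ = (-0.8209)(0.2127) = -0.1746
x = cos φ₁ sin φ₂ − sin φ₁ cos φ₂ cos Δλ = (0.9720)(-0.9771) − (0.2351)(0.2127)(0.5711) = -0.9783
θ = atan2(y, x) = -169.88°; adding 360° gives 190°.

190°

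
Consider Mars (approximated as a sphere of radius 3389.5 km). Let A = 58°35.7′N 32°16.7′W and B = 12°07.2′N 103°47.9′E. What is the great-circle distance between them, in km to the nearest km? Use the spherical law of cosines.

5964 km

With latitudes φ₁ = 58.595°, φ₂ = 12.120° and longitude difference Δλ = 136.077°:
cos c = sin φ₁ sin φ₂ + cos φ₁ cos φ₂ cos Δλ = (0.8535)(0.2100) + (0.5211)(0.9777)(-0.7203) = -0.18775,
so c = arccos(-0.18775) = 1.75967 rad.
Distance = R·c = 3389.5 × 1.7597 ≈ 5964 km.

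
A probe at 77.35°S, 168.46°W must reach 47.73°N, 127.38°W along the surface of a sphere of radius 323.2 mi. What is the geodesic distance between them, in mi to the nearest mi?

720 mi

With latitudes φ₁ = -77.350°, φ₂ = 47.730° and longitude difference Δλ = 41.080°:
Haversine: a = sin²(Δφ/2) + cos φ₁ cos φ₂ sin²(Δλ/2) = 0.7874 + (0.2190)(0.6726)(0.1231) = 0.80549.
Central angle c = 2·arcsin(√a) = 2.22810 rad.
Distance = R·c = 323.2 × 2.2281 ≈ 720 mi.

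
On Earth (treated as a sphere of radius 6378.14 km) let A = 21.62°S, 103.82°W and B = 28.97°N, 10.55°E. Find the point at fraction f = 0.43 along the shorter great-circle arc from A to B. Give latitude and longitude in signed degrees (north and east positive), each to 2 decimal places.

2.53°, -56.69°

The central angle between A and B is δ = 2.1107 rad.
With f = 0.43, the slerp weights are sin((1−f)δ)/sin δ = 1.0879 and sin(fδ)/sin δ = 0.9187.
Weighted sum of the unit vectors: (1.0879)·(-0.2221,-0.9027,-0.3684) + (0.9187)·(0.8601,0.1602,0.4844) = (0.5486, -0.8349, 0.0441).
Converting back: φ = atan2(z, √(x²+y²)) = 2.53°, λ = atan2(y, x) = -56.69°.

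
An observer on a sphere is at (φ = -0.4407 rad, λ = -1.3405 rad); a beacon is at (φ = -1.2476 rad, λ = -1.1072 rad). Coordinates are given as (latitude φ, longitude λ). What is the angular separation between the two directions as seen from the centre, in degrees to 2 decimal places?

Let φ₁ = -0.4407 rad, φ₂ = -1.2476 rad, and Δλ = 0.2333 rad.
Haversine: a = sin²(Δφ/2) + cos φ₁ cos φ₂ sin²(Δλ/2) = 0.1541 + (0.9045)(0.3176)(0.0135) = 0.15802.
Central angle c = 2·arcsin(√a) = 0.81762 rad.
So the angular separation is 46.85°.

46.85°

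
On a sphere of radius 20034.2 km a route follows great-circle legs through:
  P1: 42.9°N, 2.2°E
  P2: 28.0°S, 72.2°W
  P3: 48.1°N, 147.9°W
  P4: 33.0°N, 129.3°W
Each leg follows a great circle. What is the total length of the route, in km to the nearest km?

77173 km

Leg P1→P2: central angle 1.7170 rad, distance 34397.9 km.
Leg P2→P3: central angle 1.7760 rad, distance 35581.2 km.
Leg P3→P4: central angle 0.3591 rad, distance 7194.0 km.
Total: 34397.9 + 35581.2 + 7194.0 ≈ 77173 km.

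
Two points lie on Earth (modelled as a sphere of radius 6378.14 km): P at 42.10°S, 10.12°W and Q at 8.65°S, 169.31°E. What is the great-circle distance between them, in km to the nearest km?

14388 km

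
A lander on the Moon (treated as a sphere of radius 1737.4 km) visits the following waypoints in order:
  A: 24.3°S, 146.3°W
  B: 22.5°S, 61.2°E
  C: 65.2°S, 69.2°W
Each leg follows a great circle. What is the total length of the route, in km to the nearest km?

6386 km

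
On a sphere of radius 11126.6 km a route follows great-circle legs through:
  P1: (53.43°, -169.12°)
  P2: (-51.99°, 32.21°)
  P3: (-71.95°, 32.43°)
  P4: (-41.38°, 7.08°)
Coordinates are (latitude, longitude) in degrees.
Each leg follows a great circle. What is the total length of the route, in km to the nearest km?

Leg P1→P2: central angle 2.9155 rad, distance 32439.7 km.
Leg P2→P3: central angle 0.3484 rad, distance 3876.2 km.
Leg P3→P4: central angle 0.5760 rad, distance 6409.5 km.
Total: 32439.7 + 3876.2 + 6409.5 ≈ 42725 km.

42725 km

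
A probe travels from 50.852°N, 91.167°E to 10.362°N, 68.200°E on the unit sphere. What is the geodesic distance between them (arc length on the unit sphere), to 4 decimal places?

In radians: φ₁ = 0.8875, φ₂ = 0.1809, Δλ = -22.967° = -0.4008 rad.
Haversine: a = sin²(Δφ/2) + cos φ₁ cos φ₂ sin²(Δλ/2) = 0.1197 + (0.6313)(0.9837)(0.0396) = 0.14435.
Central angle c = 2·arcsin(√a) = 0.77946 rad.
On the unit sphere the arc length equals the central angle: 0.7795.

0.7795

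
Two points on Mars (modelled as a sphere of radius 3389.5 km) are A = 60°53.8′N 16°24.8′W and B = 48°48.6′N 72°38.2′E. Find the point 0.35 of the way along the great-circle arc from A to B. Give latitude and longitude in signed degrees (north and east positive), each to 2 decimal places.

64.59°, 20.33°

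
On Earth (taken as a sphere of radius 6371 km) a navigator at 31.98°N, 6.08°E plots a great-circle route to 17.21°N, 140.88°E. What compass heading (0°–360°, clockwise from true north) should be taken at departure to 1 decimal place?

With φ₁ = 0.5582, φ₂ = 0.3004, Δλ = 2.3527 rad, the forward-azimuth formula gives
θ = atan2( sin Δλ cos φ₂ , cos φ₁ sin φ₂ − sin φ₁ cos φ₂ cos Δλ ) = atan2(0.6778, 0.6075) = 48.13°.
So the initial bearing is 48.1°.

48.1°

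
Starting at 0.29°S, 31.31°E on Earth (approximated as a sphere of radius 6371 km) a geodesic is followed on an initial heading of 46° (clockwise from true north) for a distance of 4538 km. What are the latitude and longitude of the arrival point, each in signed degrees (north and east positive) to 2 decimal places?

26.75°, 63.08°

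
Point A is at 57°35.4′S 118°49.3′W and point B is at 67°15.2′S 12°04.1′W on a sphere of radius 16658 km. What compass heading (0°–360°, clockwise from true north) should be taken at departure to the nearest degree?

With φ₁ = -1.0051, φ₂ = -1.1738, Δλ = 1.8632 rad, the forward-azimuth formula gives
θ = atan2( sin Δλ cos φ₂ , cos φ₁ sin φ₂ − sin φ₁ cos φ₂ cos Δλ ) = atan2(0.3702, -0.5884) = 147.82°.
So the initial bearing is 148°.

148°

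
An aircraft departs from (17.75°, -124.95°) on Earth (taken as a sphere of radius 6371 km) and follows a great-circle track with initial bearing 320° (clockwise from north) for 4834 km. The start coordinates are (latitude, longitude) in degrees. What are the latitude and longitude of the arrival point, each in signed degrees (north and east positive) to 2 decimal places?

Angular distance δ = d/R = 4834/6371 = 0.75875 rad; initial bearing θ = 5.5851 rad.
sin φ₂ = sin φ₁ cos δ + cos φ₁ sin δ cos θ = (0.3049)(0.7257) + (0.9524)(0.6880)(0.7660) = 0.7232, so φ₂ = 46.32°.
Δλ = atan2(sin θ sin δ cos φ₁, cos δ − sin φ₁ sin φ₂) = atan2(-0.4212, 0.5052) = -39.818°.
λ₂ = -124.950° − 39.818° = -164.77°.

46.32°, -164.77°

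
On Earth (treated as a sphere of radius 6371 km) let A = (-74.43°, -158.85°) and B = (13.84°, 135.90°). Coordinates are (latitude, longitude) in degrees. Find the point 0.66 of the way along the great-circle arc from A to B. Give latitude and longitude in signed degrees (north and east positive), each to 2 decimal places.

-18.15°, 143.98°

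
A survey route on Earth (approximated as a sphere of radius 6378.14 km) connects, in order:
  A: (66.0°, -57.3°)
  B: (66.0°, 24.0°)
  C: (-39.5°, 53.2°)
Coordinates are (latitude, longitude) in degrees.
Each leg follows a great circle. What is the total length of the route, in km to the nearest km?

15431 km

Leg A→B: central angle 0.5363 rad, distance 3420.8 km.
Leg B→C: central angle 1.8830 rad, distance 12009.8 km.
Total: 3420.8 + 12009.8 ≈ 15431 km.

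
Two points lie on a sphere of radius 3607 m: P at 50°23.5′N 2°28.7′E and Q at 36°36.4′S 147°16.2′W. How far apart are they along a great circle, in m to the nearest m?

In radians: φ₁ = 0.8795, φ₂ = -0.6389, Δλ = -149.748° = -2.6136 rad.
cos c = sin φ₁ sin φ₂ + cos φ₁ cos φ₂ cos Δλ = (0.7704)(-0.5963) + (0.6375)(0.8027)(-0.8638) = -0.90150,
so c = arccos(-0.90150) = 2.69403 rad.
Distance = R·c = 3607 × 2.6940 ≈ 9717 m.

9717 m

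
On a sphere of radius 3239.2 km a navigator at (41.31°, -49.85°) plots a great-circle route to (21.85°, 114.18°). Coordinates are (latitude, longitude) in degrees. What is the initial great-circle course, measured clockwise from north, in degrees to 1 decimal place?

16.4°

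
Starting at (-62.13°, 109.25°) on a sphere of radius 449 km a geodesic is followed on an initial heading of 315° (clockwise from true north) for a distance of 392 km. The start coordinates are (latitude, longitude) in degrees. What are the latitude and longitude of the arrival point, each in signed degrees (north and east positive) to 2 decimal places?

-18.34°, 74.44°

Angular distance δ = d/R = 392/449 = 0.87305 rad; initial bearing θ = 5.4978 rad.
sin φ₂ = sin φ₁ cos δ + cos φ₁ sin δ cos θ = (-0.8840)(0.6425) + (0.4675)(0.7663)(0.7071) = -0.3147, so φ₂ = -18.34°.
Δλ = atan2(sin θ sin δ cos φ₁, cos δ − sin φ₁ sin φ₂) = atan2(-0.2533, 0.3643) = -34.810°.
λ₂ = 109.250° − 34.810° = 74.44°.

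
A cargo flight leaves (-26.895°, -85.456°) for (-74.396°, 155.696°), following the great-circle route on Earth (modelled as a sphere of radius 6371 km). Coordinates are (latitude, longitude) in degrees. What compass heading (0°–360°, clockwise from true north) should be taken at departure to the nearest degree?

194°

Δλ = -118.848° = -2.0743 rad.
y = sin Δλ · cos φ₂ = (-0.8759)(0.2690) = -0.2356
x = cos φ₁ sin φ₂ − sin φ₁ cos φ₂ cos Δλ = (0.8918)(-0.9631) − (-0.4524)(0.2690)(-0.4825) = -0.9177
θ = atan2(y, x) = -165.60°; adding 360° gives 194°.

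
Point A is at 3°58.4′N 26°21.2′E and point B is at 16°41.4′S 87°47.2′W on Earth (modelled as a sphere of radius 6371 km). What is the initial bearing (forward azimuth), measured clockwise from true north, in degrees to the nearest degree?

253°

Δλ = -114.140° = -1.9921 rad.
y = sin Δλ · cos φ₂ = (-0.9125)(0.9579) = -0.8741
x = cos φ₁ sin φ₂ − sin φ₁ cos φ₂ cos Δλ = (0.9976)(-0.2872) − (0.0693)(0.9579)(-0.4090) = -0.2594
θ = atan2(y, x) = -106.53°; adding 360° gives 253°.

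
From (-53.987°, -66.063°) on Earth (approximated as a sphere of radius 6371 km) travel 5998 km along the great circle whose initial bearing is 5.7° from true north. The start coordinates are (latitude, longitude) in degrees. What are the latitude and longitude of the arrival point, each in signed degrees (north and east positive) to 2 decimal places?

Angular distance δ = d/R = 5998/6371 = 0.94145 rad; initial bearing θ = 0.0995 rad.
sin φ₂ = sin φ₁ cos δ + cos φ₁ sin δ cos θ = (-0.8089)(0.5886) + (0.5880)(0.8084)(0.9951) = -0.0031, so φ₂ = -0.18°.
Δλ = atan2(sin θ sin δ cos φ₁, cos δ − sin φ₁ sin φ₂) = atan2(0.0472, 0.5861) = 4.605°.
λ₂ = -66.063° + 4.605° = -61.46°.

-0.18°, -61.46°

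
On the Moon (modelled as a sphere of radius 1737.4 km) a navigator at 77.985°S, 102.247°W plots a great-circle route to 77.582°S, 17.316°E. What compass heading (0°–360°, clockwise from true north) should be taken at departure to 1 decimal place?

148.7°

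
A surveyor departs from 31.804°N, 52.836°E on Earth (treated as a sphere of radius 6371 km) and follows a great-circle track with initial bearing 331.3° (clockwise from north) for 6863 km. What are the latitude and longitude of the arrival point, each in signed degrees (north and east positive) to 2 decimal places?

64.98°, -37.77°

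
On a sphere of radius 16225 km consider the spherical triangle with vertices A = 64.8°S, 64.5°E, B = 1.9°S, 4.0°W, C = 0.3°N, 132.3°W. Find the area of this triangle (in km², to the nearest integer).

714814606 km²

Side lengths (central angles): a = 2.2390, b = 1.9958, c = 1.3837 rad; semiperimeter s = 2.8093.
By l'Huilier's theorem, tan(E/4) = √[tan(s/2) tan((s−a)/2) tan((s−b)/2) tan((s−c)/2)], giving spherical excess E = 2.7153 rad.
Area = E·R² = 2.7153 × (16225)² ≈ 714814606 km².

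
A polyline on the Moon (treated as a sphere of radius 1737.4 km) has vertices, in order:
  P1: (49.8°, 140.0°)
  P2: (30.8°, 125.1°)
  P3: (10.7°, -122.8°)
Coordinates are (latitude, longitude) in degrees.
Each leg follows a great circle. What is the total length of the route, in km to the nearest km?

Leg P1→P2: central angle 0.3848 rad, distance 668.5 km.
Leg P2→P3: central angle 1.7951 rad, distance 3118.9 km.
Total: 668.5 + 3118.9 ≈ 3787 km.

3787 km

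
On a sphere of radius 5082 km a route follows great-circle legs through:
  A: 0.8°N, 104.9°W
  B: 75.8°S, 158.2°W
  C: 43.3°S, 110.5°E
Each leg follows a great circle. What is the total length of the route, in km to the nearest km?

Leg A→B: central angle 1.4373 rad, distance 7304.6 km.
Leg B→C: central angle 0.8489 rad, distance 4314.1 km.
Total: 7304.6 + 4314.1 ≈ 11619 km.

11619 km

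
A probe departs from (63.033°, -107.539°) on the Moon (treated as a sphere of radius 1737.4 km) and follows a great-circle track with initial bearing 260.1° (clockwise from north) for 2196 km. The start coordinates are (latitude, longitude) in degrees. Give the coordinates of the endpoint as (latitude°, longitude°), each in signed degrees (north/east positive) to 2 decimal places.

11.24°, 179.23°

Angular distance δ = d/R = 2196/1737.4 = 1.26396 rad; initial bearing θ = 4.5396 rad.
sin φ₂ = sin φ₁ cos δ + cos φ₁ sin δ cos θ = (0.8913)(0.3020) + (0.4535)(0.9533)(-0.1719) = 0.1949, so φ₂ = 11.24°.
Δλ = atan2(sin θ sin δ cos φ₁, cos δ − sin φ₁ sin φ₂) = atan2(-0.4259, 0.1284) = -73.227°.
λ₂ = -107.539° − 73.227° = -180.77° → 179.23° after wrapping to (−180°, 180°].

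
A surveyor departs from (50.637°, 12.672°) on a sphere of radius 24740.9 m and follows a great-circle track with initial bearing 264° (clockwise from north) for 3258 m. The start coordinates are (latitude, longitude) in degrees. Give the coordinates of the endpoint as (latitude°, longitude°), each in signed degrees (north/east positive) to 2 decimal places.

49.27°, 1.13°

Angular distance δ = d/R = 3258/24740.9 = 0.13168 rad; initial bearing θ = 4.6077 rad.
sin φ₂ = sin φ₁ cos δ + cos φ₁ sin δ cos θ = (0.7731)(0.9913) + (0.6342)(0.1313)(-0.1045) = 0.7577, so φ₂ = 49.27°.
Δλ = atan2(sin θ sin δ cos φ₁, cos δ − sin φ₁ sin φ₂) = atan2(-0.0828, 0.4055) = -11.544°.
λ₂ = 12.672° − 11.544° = 1.13°.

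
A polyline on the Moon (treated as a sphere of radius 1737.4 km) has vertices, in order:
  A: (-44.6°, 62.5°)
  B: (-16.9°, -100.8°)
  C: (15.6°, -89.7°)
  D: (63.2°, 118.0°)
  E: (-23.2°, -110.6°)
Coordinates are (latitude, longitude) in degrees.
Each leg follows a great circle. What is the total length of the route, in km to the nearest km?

Leg A→B: central angle 2.0358 rad, distance 3537.0 km.
Leg B→C: central angle 0.5986 rad, distance 1039.9 km.
Leg C→D: central angle 1.7158 rad, distance 2981.0 km.
Leg D→E: central angle 2.2468 rad, distance 3903.6 km.
Total: 3537.0 + 1039.9 + 2981.0 + 3903.6 ≈ 11462 km.

11462 km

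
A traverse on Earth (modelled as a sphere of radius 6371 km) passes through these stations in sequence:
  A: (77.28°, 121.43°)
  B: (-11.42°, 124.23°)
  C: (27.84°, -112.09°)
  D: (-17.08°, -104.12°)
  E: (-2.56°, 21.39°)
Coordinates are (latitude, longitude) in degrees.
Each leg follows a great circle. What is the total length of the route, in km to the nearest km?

Leg A→B: central angle 1.5484 rad, distance 9864.6 km.
Leg B→C: central angle 2.1811 rad, distance 13895.9 km.
Leg C→D: central angle 0.7955 rad, distance 5068.1 km.
Leg D→E: central angle 2.1431 rad, distance 13653.6 km.
Total: 9864.6 + 13895.9 + 5068.1 + 13653.6 ≈ 42482 km.

42482 km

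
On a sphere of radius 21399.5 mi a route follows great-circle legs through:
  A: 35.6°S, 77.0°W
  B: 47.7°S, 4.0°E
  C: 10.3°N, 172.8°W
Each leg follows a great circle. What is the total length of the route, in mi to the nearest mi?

Leg A→B: central angle 1.0284 rad, distance 22008.0 mi.
Leg B→C: central angle 2.4871 rad, distance 53223.6 mi.
Total: 22008.0 + 53223.6 ≈ 75232 mi.

75232 mi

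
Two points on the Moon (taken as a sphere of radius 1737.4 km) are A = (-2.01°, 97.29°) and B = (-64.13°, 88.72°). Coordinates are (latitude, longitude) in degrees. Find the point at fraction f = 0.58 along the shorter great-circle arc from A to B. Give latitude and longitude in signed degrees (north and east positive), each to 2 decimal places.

The central angle between A and B is δ = 1.0897 rad.
With f = 0.58, the slerp weights are sin((1−f)δ)/sin δ = 0.4984 and sin(fδ)/sin δ = 0.6664.
Weighted sum of the unit vectors: (0.4984)·(-0.1268,0.9913,-0.0351) + (0.6664)·(0.0097,0.4362,-0.8998) = (-0.0567, 0.7848, -0.6171).
Converting back: φ = atan2(z, √(x²+y²)) = -38.11°, λ = atan2(y, x) = 94.13°.

-38.11°, 94.13°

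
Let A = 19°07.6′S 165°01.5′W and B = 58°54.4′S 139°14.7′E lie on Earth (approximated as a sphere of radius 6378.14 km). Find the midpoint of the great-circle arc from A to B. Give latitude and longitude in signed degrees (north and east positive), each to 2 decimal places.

The central angle between A and B is δ = 0.9820 rad.
With f = 0.5, the slerp weights are sin((1−f)δ)/sin δ = 0.5670 and sin(fδ)/sin δ = 0.5670.
Weighted sum of the unit vectors: (0.5670)·(-0.9127,-0.2441,-0.3277) + (0.5670)·(-0.3912,0.3371,-0.8563) = (-0.7393, 0.0527, -0.6713).
Converting back: φ = atan2(z, √(x²+y²)) = -42.17°, λ = atan2(y, x) = 175.92°.

-42.17°, 175.92°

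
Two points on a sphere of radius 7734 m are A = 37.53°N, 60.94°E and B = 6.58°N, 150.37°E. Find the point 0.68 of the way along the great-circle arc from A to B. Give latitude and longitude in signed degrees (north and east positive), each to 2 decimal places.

Central angle δ = 1.4931 rad. Interpolating on the sphere with fraction f = 0.68:
P = [sin((1−f)δ)·A + sin(fδ)·B] / sin δ = 0.4612·A + 0.8522·B in Cartesian coordinates,
giving P = (-0.5582, 0.7383, 0.3786), i.e. latitude 22.25°, longitude 127.09°.

22.25°, 127.09°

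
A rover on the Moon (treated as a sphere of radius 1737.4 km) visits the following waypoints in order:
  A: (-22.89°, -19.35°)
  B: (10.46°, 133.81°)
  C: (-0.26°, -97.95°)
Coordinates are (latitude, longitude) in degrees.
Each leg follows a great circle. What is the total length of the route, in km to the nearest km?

8462 km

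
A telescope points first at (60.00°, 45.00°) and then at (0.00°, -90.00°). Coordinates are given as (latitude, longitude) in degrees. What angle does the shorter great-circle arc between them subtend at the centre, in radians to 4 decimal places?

With latitudes φ₁ = 60.000°, φ₂ = 0.000° and longitude difference Δλ = -135.000°:
Haversine: a = sin²(Δφ/2) + cos φ₁ cos φ₂ sin²(Δλ/2) = 0.2500 + (0.5000)(1.0000)(0.8536) = 0.67678.
Central angle c = 2·arcsin(√a) = 1.93216 rad.
So the angular separation is 1.9322 rad.

1.9322 rad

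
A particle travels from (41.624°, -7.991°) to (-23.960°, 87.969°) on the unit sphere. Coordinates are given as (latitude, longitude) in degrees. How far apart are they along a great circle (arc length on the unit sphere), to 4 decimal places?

With latitudes φ₁ = 41.624°, φ₂ = -23.960° and longitude difference Δλ = 95.960°:
Haversine: a = sin²(Δφ/2) + cos φ₁ cos φ₂ sin²(Δλ/2) = 0.2933 + (0.7475)(0.9138)(0.5519) = 0.67034.
Central angle c = 2·arcsin(√a) = 1.91843 rad.
On the unit sphere the arc length equals the central angle: 1.9184.

1.9184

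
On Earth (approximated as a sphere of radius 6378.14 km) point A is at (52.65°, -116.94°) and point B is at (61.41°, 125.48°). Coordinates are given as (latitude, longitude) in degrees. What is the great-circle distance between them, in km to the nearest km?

With latitudes φ₁ = 52.650°, φ₂ = 61.410° and longitude difference Δλ = -117.580°:
Haversine: a = sin²(Δφ/2) + cos φ₁ cos φ₂ sin²(Δλ/2) = 0.0058 + (0.6067)(0.4785)(0.7315) = 0.21820.
Central angle c = 2·arcsin(√a) = 0.97206 rad.
Distance = R·c = 6378.14 × 0.9721 ≈ 6200 km.

6200 km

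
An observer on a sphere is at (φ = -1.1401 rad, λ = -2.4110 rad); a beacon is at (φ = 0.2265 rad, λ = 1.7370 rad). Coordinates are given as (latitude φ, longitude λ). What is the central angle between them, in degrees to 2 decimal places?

114.94°

With latitudes φ₁ = -65.323°, φ₂ = 12.977° and longitude difference Δλ = -122.337°:
Haversine: a = sin²(Δφ/2) + cos φ₁ cos φ₂ sin²(Δλ/2) = 0.3986 + (0.4175)(0.9745)(0.7674) = 0.71084.
Central angle c = 2·arcsin(√a) = 2.00609 rad.
So the angular separation is 114.94°.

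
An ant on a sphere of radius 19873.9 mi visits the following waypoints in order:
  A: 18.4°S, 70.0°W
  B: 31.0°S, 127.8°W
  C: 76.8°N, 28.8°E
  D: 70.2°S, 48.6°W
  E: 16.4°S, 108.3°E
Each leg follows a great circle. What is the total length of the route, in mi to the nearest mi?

149948 mi

Leg A→B: central angle 0.9323 rad, distance 18528.6 mi.
Leg B→C: central angle 2.3200 rad, distance 46107.7 mi.
Leg C→D: central angle 2.6886 rad, distance 53433.3 mi.
Leg D→E: central angle 1.6041 rad, distance 31878.8 mi.
Total: 18528.6 + 46107.7 + 53433.3 + 31878.8 ≈ 149948 mi.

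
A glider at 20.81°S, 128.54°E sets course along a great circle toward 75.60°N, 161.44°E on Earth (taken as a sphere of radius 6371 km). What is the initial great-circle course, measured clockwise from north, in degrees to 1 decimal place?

7.9°

Δλ = 32.900° = 0.5742 rad.
y = sin Δλ · cos φ₂ = (0.5432)(0.2487) = 0.1351
x = cos φ₁ sin φ₂ − sin φ₁ cos φ₂ cos Δλ = (0.9348)(0.9686) − (-0.3553)(0.2487)(0.8396) = 0.9796
θ = atan2(y, x) = 7.85°, so the bearing is 7.9°.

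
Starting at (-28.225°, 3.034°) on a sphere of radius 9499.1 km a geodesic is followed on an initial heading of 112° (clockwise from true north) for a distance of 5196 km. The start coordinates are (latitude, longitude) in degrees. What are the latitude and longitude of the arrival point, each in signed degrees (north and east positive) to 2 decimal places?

Angular distance δ = d/R = 5196/9499.1 = 0.54700 rad; initial bearing θ = 1.9548 rad.
sin φ₂ = sin φ₁ cos δ + cos φ₁ sin δ cos θ = (-0.4729)(0.8541) + (0.8811)(0.5201)(-0.3746) = -0.5756, so φ₂ = -35.14°.
Δλ = atan2(sin θ sin δ cos φ₁, cos δ − sin φ₁ sin φ₂) = atan2(0.4249, 0.5819) = 36.139°.
λ₂ = 3.034° + 36.139° = 39.17°.

-35.14°, 39.17°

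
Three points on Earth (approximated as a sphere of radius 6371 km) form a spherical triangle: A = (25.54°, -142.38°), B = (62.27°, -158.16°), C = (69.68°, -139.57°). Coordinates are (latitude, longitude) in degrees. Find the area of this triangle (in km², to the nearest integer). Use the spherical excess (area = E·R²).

Side lengths (central angles): a = 0.1835, b = 0.7709, c = 0.6671 rad; semiperimeter s = 0.8107.
By l'Huilier's theorem, tan(E/4) = √[tan(s/2) tan((s−a)/2) tan((s−b)/2) tan((s−c)/2)], giving spherical excess E = 0.0565 rad.
Area = E·R² = 0.0565 × (6371)² ≈ 2292056 km².

2292056 km²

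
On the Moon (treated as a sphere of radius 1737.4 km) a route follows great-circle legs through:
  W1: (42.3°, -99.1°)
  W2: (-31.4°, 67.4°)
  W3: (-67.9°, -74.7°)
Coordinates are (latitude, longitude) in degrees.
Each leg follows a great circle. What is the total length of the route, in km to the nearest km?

7321 km

Leg W1→W2: central angle 2.8744 rad, distance 4994.0 km.
Leg W2→W3: central angle 1.3394 rad, distance 2327.1 km.
Total: 4994.0 + 2327.1 ≈ 7321 km.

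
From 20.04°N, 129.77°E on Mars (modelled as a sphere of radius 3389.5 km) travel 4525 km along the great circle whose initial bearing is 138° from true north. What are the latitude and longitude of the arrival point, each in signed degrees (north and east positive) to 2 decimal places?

-36.78°, -175.90°

Angular distance δ = d/R = 4525/3389.5 = 1.33501 rad; initial bearing θ = 2.4086 rad.
sin φ₂ = sin φ₁ cos δ + cos φ₁ sin δ cos θ = (0.3427)(0.2336) + (0.9395)(0.9723)(-0.7431) = -0.5988, so φ₂ = -36.78°.
Δλ = atan2(sin θ sin δ cos φ₁, cos δ − sin φ₁ sin φ₂) = atan2(0.6112, 0.4388) = 54.325°.
λ₂ = 129.770° + 54.325° = 184.10° → -175.90° after wrapping to (−180°, 180°].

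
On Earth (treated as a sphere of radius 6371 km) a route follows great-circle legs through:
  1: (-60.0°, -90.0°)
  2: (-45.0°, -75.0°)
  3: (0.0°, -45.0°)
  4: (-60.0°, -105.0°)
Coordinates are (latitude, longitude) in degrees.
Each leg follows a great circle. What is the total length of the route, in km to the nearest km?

Leg 1→2: central angle 0.3049 rad, distance 1942.5 km.
Leg 2→3: central angle 0.9117 rad, distance 5808.7 km.
Leg 3→4: central angle 1.3181 rad, distance 8397.7 km.
Total: 1942.5 + 5808.7 + 8397.7 ≈ 16149 km.

16149 km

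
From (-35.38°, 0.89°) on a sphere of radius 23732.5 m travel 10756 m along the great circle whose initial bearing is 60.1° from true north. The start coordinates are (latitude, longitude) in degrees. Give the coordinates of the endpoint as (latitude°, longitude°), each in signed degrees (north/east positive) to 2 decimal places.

-20.03°, 24.72°

Angular distance δ = d/R = 10756/23732.5 = 0.45322 rad; initial bearing θ = 1.0489 rad.
sin φ₂ = sin φ₁ cos δ + cos φ₁ sin δ cos θ = (-0.5790)(0.8990) + (0.8153)(0.4379)(0.4985) = -0.3426, so φ₂ = -20.03°.
Δλ = atan2(sin θ sin δ cos φ₁, cos δ − sin φ₁ sin φ₂) = atan2(0.3095, 0.7007) = 23.830°.
λ₂ = 0.890° + 23.830° = 24.72°.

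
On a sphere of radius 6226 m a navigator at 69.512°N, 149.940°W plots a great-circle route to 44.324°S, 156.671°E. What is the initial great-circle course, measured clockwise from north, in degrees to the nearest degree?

222°

With φ₁ = 1.2132, φ₂ = -0.7736, Δλ = -0.9318 rad, the forward-azimuth formula gives
θ = atan2( sin Δλ cos φ₂ , cos φ₁ sin φ₂ − sin φ₁ cos φ₂ cos Δλ ) = atan2(-0.5743, -0.6442) = -138.29°.
Adding 360° brings this into [0°, 360°): 222°.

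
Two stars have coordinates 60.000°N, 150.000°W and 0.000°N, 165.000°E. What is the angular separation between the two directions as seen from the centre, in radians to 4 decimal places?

In radians: φ₁ = 1.0472, φ₂ = 0.0000, Δλ = -45.000° = -0.7854 rad.
cos c = sin φ₁ sin φ₂ + cos φ₁ cos φ₂ cos Δλ = (0.8660)(0.0000) + (0.5000)(1.0000)(0.7071) = 0.35355,
so c = arccos(0.35355) = 1.20943 rad.
So the angular separation is 1.2094 rad.

1.2094 rad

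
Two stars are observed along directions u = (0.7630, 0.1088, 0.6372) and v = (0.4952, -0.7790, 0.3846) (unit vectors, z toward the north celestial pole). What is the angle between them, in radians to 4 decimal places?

1.0026 rad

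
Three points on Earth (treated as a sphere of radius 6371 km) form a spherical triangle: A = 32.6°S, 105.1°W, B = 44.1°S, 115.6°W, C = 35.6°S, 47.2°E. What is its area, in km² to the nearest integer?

10210972 km²

Side lengths (central angles): a = 1.7241, b = 1.8680, c = 0.2464 rad; semiperimeter s = 1.9193.
By l'Huilier's theorem, tan(E/4) = √[tan(s/2) tan((s−a)/2) tan((s−b)/2) tan((s−c)/2)], giving spherical excess E = 0.2516 rad.
Area = E·R² = 0.2516 × (6371)² ≈ 10210972 km².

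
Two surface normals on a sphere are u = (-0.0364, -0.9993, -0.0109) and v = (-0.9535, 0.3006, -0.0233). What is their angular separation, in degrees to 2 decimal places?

u·v = -0.2654; |u| = 1.0000, |v| = 1.0000.
cos θ = (u·v)/(|u||v|) = -0.2654, so θ = 105.39°.

105.39°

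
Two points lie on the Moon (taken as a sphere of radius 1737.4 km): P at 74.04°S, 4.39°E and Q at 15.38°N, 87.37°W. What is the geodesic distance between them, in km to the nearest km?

3192 km

With latitudes φ₁ = -74.040°, φ₂ = 15.380° and longitude difference Δλ = -91.760°:
cos c = sin φ₁ sin φ₂ + cos φ₁ cos φ₂ cos Δλ = (-0.9615)(0.2652) + (0.2750)(0.9642)(-0.0307) = -0.26314,
so c = arccos(-0.26314) = 1.83707 rad.
Distance = R·c = 1737.4 × 1.8371 ≈ 3192 km.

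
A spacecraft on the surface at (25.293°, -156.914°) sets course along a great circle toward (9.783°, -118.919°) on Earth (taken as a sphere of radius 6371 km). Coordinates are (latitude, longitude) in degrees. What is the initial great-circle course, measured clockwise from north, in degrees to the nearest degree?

106°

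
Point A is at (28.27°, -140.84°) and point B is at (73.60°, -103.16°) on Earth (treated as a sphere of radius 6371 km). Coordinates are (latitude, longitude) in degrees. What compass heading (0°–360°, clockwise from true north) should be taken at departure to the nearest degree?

Δλ = 37.680° = 0.6576 rad.
y = sin Δλ · cos φ₂ = (0.6113)(0.2823) = 0.1726
x = cos φ₁ sin φ₂ − sin φ₁ cos φ₂ cos Δλ = (0.8807)(0.9593) − (0.4736)(0.2823)(0.7914) = 0.7391
θ = atan2(y, x) = 13.14°, so the bearing is 13°.

13°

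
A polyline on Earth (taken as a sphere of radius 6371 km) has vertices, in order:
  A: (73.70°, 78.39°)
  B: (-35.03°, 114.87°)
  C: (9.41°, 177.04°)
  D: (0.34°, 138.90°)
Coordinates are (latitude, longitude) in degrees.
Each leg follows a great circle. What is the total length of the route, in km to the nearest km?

24913 km

Leg A→B: central angle 1.9457 rad, distance 12395.8 km.
Leg B→C: central angle 1.2836 rad, distance 8177.7 km.
Leg C→D: central angle 0.6811 rad, distance 4339.3 km.
Total: 12395.8 + 8177.7 + 4339.3 ≈ 24913 km.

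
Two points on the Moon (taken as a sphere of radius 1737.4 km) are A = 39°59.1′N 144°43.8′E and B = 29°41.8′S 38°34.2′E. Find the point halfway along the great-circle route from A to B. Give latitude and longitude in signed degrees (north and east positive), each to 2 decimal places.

The central angle between A and B is δ = 2.0985 rad.
With f = 0.5, the slerp weights are sin((1−f)δ)/sin δ = 1.0036 and sin(fδ)/sin δ = 1.0036.
Weighted sum of the unit vectors: (1.0036)·(-0.6256,0.4424,0.6426) + (1.0036)·(0.6792,0.5416,-0.4954) = (0.0538, 0.9876, 0.1477).
Converting back: φ = atan2(z, √(x²+y²)) = 8.49°, λ = atan2(y, x) = 86.88°.

8.49°, 86.88°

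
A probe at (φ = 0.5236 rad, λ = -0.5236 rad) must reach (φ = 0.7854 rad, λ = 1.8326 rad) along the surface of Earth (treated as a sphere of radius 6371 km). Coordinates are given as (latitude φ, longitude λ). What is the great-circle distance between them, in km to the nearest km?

In radians: φ₁ = 0.5236, φ₂ = 0.7854, Δλ = 135.000° = 2.3562 rad.
cos c = sin φ₁ sin φ₂ + cos φ₁ cos φ₂ cos Δλ = (0.5000)(0.7071) + (0.8660)(0.7071)(-0.7071) = -0.07946,
so c = arccos(-0.07946) = 1.65034 rad.
Distance = R·c = 6371 × 1.6503 ≈ 10514 km.

10514 km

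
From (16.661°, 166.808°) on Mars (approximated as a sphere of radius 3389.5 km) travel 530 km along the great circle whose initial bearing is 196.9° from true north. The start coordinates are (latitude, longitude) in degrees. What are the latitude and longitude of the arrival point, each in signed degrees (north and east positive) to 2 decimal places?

Angular distance δ = d/R = 530/3389.5 = 0.15637 rad; initial bearing θ = 3.4366 rad.
sin φ₂ = sin φ₁ cos δ + cos φ₁ sin δ cos θ = (0.2867)(0.9878) + (0.9580)(0.1557)(-0.9568) = 0.1405, so φ₂ = 8.07°.
Δλ = atan2(sin θ sin δ cos φ₁, cos δ − sin φ₁ sin φ₂) = atan2(-0.0434, 0.9475) = -2.621°.
λ₂ = 166.808° − 2.621° = 164.19°.

8.07°, 164.19°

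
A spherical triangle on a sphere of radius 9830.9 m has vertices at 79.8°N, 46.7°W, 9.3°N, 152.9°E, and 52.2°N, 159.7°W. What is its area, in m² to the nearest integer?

34423903 m²

Side lengths (central angles): a = 1.0038, b = 0.7447, c = 1.5764 rad; semiperimeter s = 1.6625.
By l'Huilier's theorem, tan(E/4) = √[tan(s/2) tan((s−a)/2) tan((s−b)/2) tan((s−c)/2)], giving spherical excess E = 0.3562 rad.
Area = E·R² = 0.3562 × (9830.9)² ≈ 34423903 m².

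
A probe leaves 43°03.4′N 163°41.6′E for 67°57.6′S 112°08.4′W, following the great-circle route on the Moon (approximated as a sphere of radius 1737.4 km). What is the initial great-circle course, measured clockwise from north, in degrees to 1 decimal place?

With φ₁ = 0.7515, φ₂ = -1.1861, Δλ = 1.4690 rad, the forward-azimuth formula gives
θ = atan2( sin Δλ cos φ₂ , cos φ₁ sin φ₂ − sin φ₁ cos φ₂ cos Δλ ) = atan2(0.3733, -0.7033) = 152.04°.
So the initial bearing is 152.0°.

152.0°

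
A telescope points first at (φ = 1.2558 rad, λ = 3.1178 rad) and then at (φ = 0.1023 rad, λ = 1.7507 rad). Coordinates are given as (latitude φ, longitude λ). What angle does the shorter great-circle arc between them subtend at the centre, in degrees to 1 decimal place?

In radians: φ₁ = 1.2558, φ₂ = 0.1023, Δλ = -78.329° = -1.3671 rad.
Haversine: a = sin²(Δφ/2) + cos φ₁ cos φ₂ sin²(Δλ/2) = 0.2974 + (0.3098)(0.9948)(0.3989) = 0.42028.
Central angle c = 2·arcsin(√a) = 1.41067 rad.
So the angular separation is 80.8°.

80.8°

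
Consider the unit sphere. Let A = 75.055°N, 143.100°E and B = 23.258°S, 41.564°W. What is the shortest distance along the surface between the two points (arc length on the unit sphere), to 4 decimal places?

2.2366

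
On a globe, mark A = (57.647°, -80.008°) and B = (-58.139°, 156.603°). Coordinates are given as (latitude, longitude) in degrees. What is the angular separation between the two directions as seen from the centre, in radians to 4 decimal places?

2.6320 rad

With latitudes φ₁ = 57.647°, φ₂ = -58.139° and longitude difference Δλ = -123.389°:
cos c = sin φ₁ sin φ₂ + cos φ₁ cos φ₂ cos Δλ = (0.8448)(-0.8493) + (0.5351)(0.5279)(-0.5503) = -0.87294,
so c = arccos(-0.87294) = 2.63199 rad.
So the angular separation is 2.6320 rad.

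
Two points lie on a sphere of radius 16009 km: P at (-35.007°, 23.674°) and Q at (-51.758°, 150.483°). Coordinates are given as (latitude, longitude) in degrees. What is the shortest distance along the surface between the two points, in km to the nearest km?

22788 km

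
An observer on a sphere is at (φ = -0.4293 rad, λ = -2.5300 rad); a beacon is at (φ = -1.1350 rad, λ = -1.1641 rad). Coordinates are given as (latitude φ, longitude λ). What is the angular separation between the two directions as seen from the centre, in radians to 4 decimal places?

1.0979 rad

In radians: φ₁ = -0.4293, φ₂ = -1.1350, Δλ = 78.260° = 1.3659 rad.
cos c = sin φ₁ sin φ₂ + cos φ₁ cos φ₂ cos Δλ = (-0.4162)(-0.9065) + (0.9093)(0.4221)(0.2035) = 0.45543,
so c = arccos(0.45543) = 1.09795 rad.
So the angular separation is 1.0979 rad.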